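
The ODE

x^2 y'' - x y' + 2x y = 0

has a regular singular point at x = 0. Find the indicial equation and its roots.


Divide by x^2 to reach normal form y'' + P_1(x) y' + P_2(x) y = 0 with P_1(x) = -1/x and P_2(x) = 2/x.
x = 0 is a singular point because the y'-coefficient -1/x has a pole at x = 0 and the y-coefficient 2/x has a pole at x = 0.
It is a regular singular point because x P_1(x) = p(x) = -1 and x^2 P_2(x) = q(x) = 2x are polynomials, hence analytic at x = 0.
p(0) = -1,  q(0) = 0.
Indicial equation: r(r-1) + p(0) r + q(0) = 0, i.e. r^2 + (p(0) - 1) r + q(0) = 0, i.e. r^2 - 2 r = 0.
Discriminant: (-2)^2 - 4(0) = 4, so r = (2 ± 2)/2.
Solving: r_1 = 2, r_2 = 0.

indicial: r^2 - 2 r = 0; roots r_1 = 2, r_2 = 0


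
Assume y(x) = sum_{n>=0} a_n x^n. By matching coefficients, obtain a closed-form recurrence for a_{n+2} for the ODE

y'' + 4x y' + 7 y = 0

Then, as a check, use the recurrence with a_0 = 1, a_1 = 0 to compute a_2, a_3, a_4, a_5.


Substitute y = sum_n a_n x^n.
y''(x) has coefficient (n+2)(n+1) a_{n+2} at x^n;
4 x y'(x) has coefficient 4 n a_n at x^n (shift);
7 y(x) has coefficient 7 a_n at x^n.
Matching x^n: (n+2)(n+1) a_{n+2} + (4n + 7) a_n = 0.
Thus a_{n+2} = (-4n - 7) / ((n+1)(n+2)) * a_n.

Check with a_0 = 1, a_1 = 0 (apply the recurrence for n = 0, 1, 2, 3): a_0 = 1, a_1 = 0, a_2 = -7/2, a_3 = 0, a_4 = 35/8, a_5 = 0.

a_(n+2) = (-4n - 7) / ((n+1)(n+2)) * a_n; check: a_0 = 1, a_1 = 0, a_2 = -7/2, a_3 = 0, a_4 = 35/8, a_5 = 0


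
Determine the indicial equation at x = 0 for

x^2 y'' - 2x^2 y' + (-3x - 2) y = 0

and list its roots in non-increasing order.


Divide by x^2 to reach normal form y'' + P_1(x) y' + P_2(x) y = 0 with P_1(x) = -2 and P_2(x) = -3/x - 2/x^2.
x = 0 is a singular point because the y-coefficient -3/x - 2/x^2 has a pole at x = 0.
It is a regular singular point because x P_1(x) = p(x) = -2x and x^2 P_2(x) = q(x) = -3x - 2 are polynomials, hence analytic at x = 0.
p(0) = 0,  q(0) = -2.
Indicial equation: r(r-1) + p(0) r + q(0) = 0, i.e. r^2 + (p(0) - 1) r + q(0) = 0, i.e. r^2 - 1 r - 2 = 0.
Discriminant: (-1)^2 - 4(-2) = 9, so r = (1 ± 3)/2.
Solving: r_1 = 2, r_2 = -1.

indicial: r^2 - 1 r - 2 = 0; roots r_1 = 2, r_2 = -1


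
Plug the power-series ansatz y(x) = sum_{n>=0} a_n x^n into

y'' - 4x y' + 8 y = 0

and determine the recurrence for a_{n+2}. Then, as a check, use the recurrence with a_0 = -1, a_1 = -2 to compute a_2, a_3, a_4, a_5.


Substitute y = sum_n a_n x^n.
y''(x) has coefficient (n+2)(n+1) a_{n+2} at x^n;
-4 x y'(x) has coefficient -4 n a_n at x^n (shift);
8 y(x) has coefficient 8 a_n at x^n.
Matching x^n: (n+2)(n+1) a_{n+2} + (-4n + 8) a_n = 0.
Thus a_{n+2} = (4n - 8) / ((n+1)(n+2)) * a_n.

Check with a_0 = -1, a_1 = -2 (apply the recurrence for n = 0, 1, 2, 3): a_0 = -1, a_1 = -2, a_2 = 4, a_3 = 4/3, a_4 = 0, a_5 = 4/15.

a_(n+2) = (4n - 8) / ((n+1)(n+2)) * a_n; check: a_0 = -1, a_1 = -2, a_2 = 4, a_3 = 4/3, a_4 = 0, a_5 = 4/15


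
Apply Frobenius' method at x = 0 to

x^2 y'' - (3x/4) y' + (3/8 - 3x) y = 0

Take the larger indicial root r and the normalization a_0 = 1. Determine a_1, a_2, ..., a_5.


Write in Frobenius form y'' + (p(x)/x) y' + (q(x)/x^2) y = 0:
  p(x) = -3/4,  q(x) = 3/8 - 3x.
Indicial equation: r(r-1) + (-3/4) r + (3/8) = 0 -> roots r_1 = 3/2, r_2 = 1/4.
Take r = r_1 = 3/2. Let y(x) = x^r sum_{n>=0} a_n x^n with a_0 = 1.
Substitute y = x^r sum a_n x^n and match x^{r+n}. The recurrence is
  D(n) a_n - 3 a_{n-1} = 0,  where D(n) = (r+n)(r+n-1) + (-3/4)(r+n) + (3/8).
  a_n = 3 / D(n) * a_{n-1}.
Since the indicial polynomial factors as (r - r_1)(r - r_2), D(n) = (r_1 + n - r_1)(r_1 + n - r_2) = n(n + 5/4).
Evaluating step by step (a_0 = 1):
  n = 1: D(1) = 1(1 + 5/4) = 9/4; numerator = 3(1) = 3; a_1 = (3)/(9/4) = 4/3
  n = 2: D(2) = 2(2 + 5/4) = 13/2; numerator = 3(4/3) = 4; a_2 = (4)/(13/2) = 8/13
  n = 3: D(3) = 3(3 + 5/4) = 51/4; numerator = 3(8/13) = 24/13; a_3 = (24/13)/(51/4) = 32/221
  n = 4: D(4) = 4(4 + 5/4) = 21; numerator = 3(32/221) = 96/221; a_4 = (96/221)/(21) = 32/1547
  n = 5: D(5) = 5(5 + 5/4) = 125/4; numerator = 3(32/1547) = 96/1547; a_5 = (96/1547)/(125/4) = 384/193375

r = 3/2; a_0 = 1; a_1 = 4/3; a_2 = 8/13; a_3 = 32/221; a_4 = 32/1547; a_5 = 384/193375


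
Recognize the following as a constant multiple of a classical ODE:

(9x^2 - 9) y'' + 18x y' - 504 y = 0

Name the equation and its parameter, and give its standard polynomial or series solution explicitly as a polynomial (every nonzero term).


All three coefficients share the factor -9; dividing through by -9 gives  (1 - x^2) y'' - 2x y' + 56 y = 0.
This matches the Legendre equation (1 - x^2) y'' - 2x y' + n(n+1) y = 0 (note the -2x y' term) with n(n+1) = 56, so n = 7; the polynomial solution is P_7(x).
With y = sum_k a_k x^k, matching x^k gives (k+2)(k+1) a_{k+2} = [k(k+1) - n(n+1)] a_k = (k - 7)(k + 8) a_k. The right side vanishes at k = 7, so the series with the parity of 7 terminates at degree 7.
Standard normalization (P_n(1) = 1): leading coefficient (2n)!/(2^n (n!)^2) = 87178291200/(128*25401600) = 429/16, so a_7 = 429/16. Work downward with a_k = (k+1)(k+2) a_{k+2} / ((k - 7)(k + 8)):
  a_5 = (6)(7)(429/16) / ((5 - 7)(5 + 8)) = (9009/8)/(-26) = -693/16
  a_3 = (4)(5)(-693/16) / ((3 - 7)(3 + 8)) = (-3465/4)/(-44) = 315/16
  a_1 = (2)(3)(315/16) / ((1 - 7)(1 + 8)) = (945/8)/(-54) = -35/16
Hence P_7(x) = 429 x^7/16 - 693 x^5/16 + 315 x^3/16 - 35 x/16.

P_7(x); series = 429 x^7/16 - 693 x^5/16 + 315 x^3/16 - 35 x/16


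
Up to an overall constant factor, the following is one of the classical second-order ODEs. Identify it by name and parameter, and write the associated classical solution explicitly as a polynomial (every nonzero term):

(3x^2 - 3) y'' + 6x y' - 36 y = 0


All three coefficients share the factor -3; dividing through by -3 gives  (1 - x^2) y'' - 2x y' + 12 y = 0.
This matches the Legendre equation (1 - x^2) y'' - 2x y' + n(n+1) y = 0 (note the -2x y' term) with n(n+1) = 12, so n = 3; the polynomial solution is P_3(x).
With y = sum_k a_k x^k, matching x^k gives (k+2)(k+1) a_{k+2} = [k(k+1) - n(n+1)] a_k = (k - 3)(k + 4) a_k. The right side vanishes at k = 3, so the series with the parity of 3 terminates at degree 3.
Standard normalization (P_n(1) = 1): leading coefficient (2n)!/(2^n (n!)^2) = 720/(8*36) = 5/2, so a_3 = 5/2. Work downward with a_k = (k+1)(k+2) a_{k+2} / ((k - 3)(k + 4)):
  a_1 = (2)(3)(5/2) / ((1 - 3)(1 + 4)) = 15/(-10) = -3/2
Hence P_3(x) = 5 x^3/2 - 3 x/2.

P_3(x); series = 5 x^3/2 - 3 x/2


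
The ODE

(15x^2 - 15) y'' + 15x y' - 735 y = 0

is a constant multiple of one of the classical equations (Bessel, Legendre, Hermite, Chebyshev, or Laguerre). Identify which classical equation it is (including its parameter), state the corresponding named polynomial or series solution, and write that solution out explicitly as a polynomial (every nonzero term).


All three coefficients share the factor -15; dividing through by -15 gives  (1 - x^2) y'' - x y' + 49 y = 0.
This matches the Chebyshev equation (1 - x^2) y'' - x y' + n^2 y = 0 (note the -x y' term, not -2x y') with n^2 = 49, so n = 7; the polynomial solution is T_7(x).
With y = sum_k a_k x^k, matching x^k gives (k+2)(k+1) a_{k+2} = (k^2 - n^2) a_k = (k - 7)(k + 7) a_k. The right side vanishes at k = 7, so the series with the parity of 7 terminates at degree 7.
Standard normalization: leading coefficient of T_n is 2^(n-1), so a_7 = 2^6 = 64. Work downward with a_k = (k+1)(k+2) a_{k+2} / ((k - 7)(k + 7)):
  a_5 = (6)(7)(64) / ((5 - 7)(5 + 7)) = 2688/(-24) = -112
  a_3 = (4)(5)(-112) / ((3 - 7)(3 + 7)) = -2240/(-40) = 56
  a_1 = (2)(3)(56) / ((1 - 7)(1 + 7)) = 336/(-48) = -7
Hence T_7(x) = 64 x^7 - 112 x^5 + 56 x^3 - 7 x.

T_7(x); series = 64 x^7 - 112 x^5 + 56 x^3 - 7 x


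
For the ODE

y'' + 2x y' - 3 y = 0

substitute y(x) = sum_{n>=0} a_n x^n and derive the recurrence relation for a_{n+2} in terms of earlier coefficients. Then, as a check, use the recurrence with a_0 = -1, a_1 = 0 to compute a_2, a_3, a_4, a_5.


Substitute y = sum_n a_n x^n.
y''(x) has coefficient (n+2)(n+1) a_{n+2} at x^n;
2 x y'(x) has coefficient 2 n a_n at x^n (shift);
-3 y(x) has coefficient -3 a_n at x^n.
Matching x^n: (n+2)(n+1) a_{n+2} + (2n - 3) a_n = 0.
Thus a_{n+2} = (-2n + 3) / ((n+1)(n+2)) * a_n.

Check with a_0 = -1, a_1 = 0 (apply the recurrence for n = 0, 1, 2, 3): a_0 = -1, a_1 = 0, a_2 = -3/2, a_3 = 0, a_4 = 1/8, a_5 = 0.

a_(n+2) = (-2n + 3) / ((n+1)(n+2)) * a_n; check: a_0 = -1, a_1 = 0, a_2 = -3/2, a_3 = 0, a_4 = 1/8, a_5 = 0


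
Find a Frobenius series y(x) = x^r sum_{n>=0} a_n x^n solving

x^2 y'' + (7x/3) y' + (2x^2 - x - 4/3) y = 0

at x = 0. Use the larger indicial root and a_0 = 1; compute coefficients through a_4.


Write in Frobenius form y'' + (p(x)/x) y' + (q(x)/x^2) y = 0:
  p(x) = 7/3,  q(x) = 2x^2 - x - 4/3.
Indicial equation: r(r-1) + (7/3) r + (-4/3) = 0 -> roots r_1 = 2/3, r_2 = -2.
Take r = r_1 = 2/3. Let y(x) = x^r sum_{n>=0} a_n x^n with a_0 = 1.
Substitute y = x^r sum a_n x^n and match x^{r+n}. The recurrence is
  D(n) a_n - 1 a_{n-1} + 2 a_{n-2} = 0,  where D(n) = (r+n)(r+n-1) + (7/3)(r+n) + (-4/3).
  a_n = [1 a_{n-1} - 2 a_{n-2}] / D(n).
Since the indicial polynomial factors as (r - r_1)(r - r_2), D(n) = (r_1 + n - r_1)(r_1 + n - r_2) = n(n + 8/3).
Evaluating step by step (a_0 = 1):
  n = 1: D(1) = 1(1 + 8/3) = 11/3; numerator = 1(1) = 1; a_1 = (1)/(11/3) = 3/11
  n = 2: D(2) = 2(2 + 8/3) = 28/3; numerator = 1(3/11) - 2(1) = -19/11; a_2 = (-19/11)/(28/3) = -57/308
  n = 3: D(3) = 3(3 + 8/3) = 17; numerator = 1(-57/308) - 2(3/11) = -225/308; a_3 = (-225/308)/(17) = -225/5236
  n = 4: D(4) = 4(4 + 8/3) = 80/3; numerator = 1(-225/5236) - 2(-57/308) = 1713/5236; a_4 = (1713/5236)/(80/3) = 5139/418880

r = 2/3; a_0 = 1; a_1 = 3/11; a_2 = -57/308; a_3 = -225/5236; a_4 = 5139/418880


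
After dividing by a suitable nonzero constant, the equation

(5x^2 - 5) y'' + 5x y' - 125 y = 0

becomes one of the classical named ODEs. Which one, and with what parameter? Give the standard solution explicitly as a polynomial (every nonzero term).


All three coefficients share the factor -5; dividing through by -5 gives  (1 - x^2) y'' - x y' + 25 y = 0.
This matches the Chebyshev equation (1 - x^2) y'' - x y' + n^2 y = 0 (note the -x y' term, not -2x y') with n^2 = 25, so n = 5; the polynomial solution is T_5(x).
With y = sum_k a_k x^k, matching x^k gives (k+2)(k+1) a_{k+2} = (k^2 - n^2) a_k = (k - 5)(k + 5) a_k. The right side vanishes at k = 5, so the series with the parity of 5 terminates at degree 5.
Standard normalization: leading coefficient of T_n is 2^(n-1), so a_5 = 2^4 = 16. Work downward with a_k = (k+1)(k+2) a_{k+2} / ((k - 5)(k + 5)):
  a_3 = (4)(5)(16) / ((3 - 5)(3 + 5)) = 320/(-16) = -20
  a_1 = (2)(3)(-20) / ((1 - 5)(1 + 5)) = -120/(-24) = 5
Hence T_5(x) = 16 x^5 - 20 x^3 + 5 x.

T_5(x); series = 16 x^5 - 20 x^3 + 5 x


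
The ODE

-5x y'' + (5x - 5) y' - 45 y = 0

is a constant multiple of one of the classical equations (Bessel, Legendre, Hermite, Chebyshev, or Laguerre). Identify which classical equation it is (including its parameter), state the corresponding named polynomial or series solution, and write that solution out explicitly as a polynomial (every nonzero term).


All three coefficients share the factor -5; dividing through by -5 gives  x y'' + (1 - x) y' + 9 y = 0.
This matches the Laguerre equation x y'' + (1 - x) y' + n y = 0 with n = 9; the polynomial solution is L_9(x).
With y = sum_k a_k x^k, matching x^k gives (k+1)k a_{k+1} + (k+1) a_{k+1} - k a_k + n a_k = 0, i.e. (k+1)^2 a_{k+1} = (k - n) a_k = (k - 9) a_k. The right side vanishes at k = 9, so the series terminates at degree 9.
Standard normalization L_n(0) = 1 gives a_0 = 1. Work upward with a_{k+1} = (k - 9) a_k / (k+1)^2:
  a_1 = (0 - 9)(1) / 1^2 = -9/1 = -9
  a_2 = (1 - 9)(-9) / 2^2 = 72/4 = 18
  a_3 = (2 - 9)(18) / 3^2 = -126/9 = -14
  a_4 = (3 - 9)(-14) / 4^2 = 84/16 = 21/4
  a_5 = (4 - 9)(21/4) / 5^2 = (-105/4)/25 = -21/20
  a_6 = (5 - 9)(-21/20) / 6^2 = (21/5)/36 = 7/60
  a_7 = (6 - 9)(7/60) / 7^2 = (-7/20)/49 = -1/140
  a_8 = (7 - 9)(-1/140) / 8^2 = (1/70)/64 = 1/4480
  a_9 = (8 - 9)(1/4480) / 9^2 = (-1/4480)/81 = -1/362880
Hence L_9(x) = -x^9/362880 + x^8/4480 - x^7/140 + 7 x^6/60 - 21 x^5/20 + 21 x^4/4 - 14 x^3 + 18 x^2 - 9 x + 1.

L_9(x); series = -x^9/362880 + x^8/4480 - x^7/140 + 7 x^6/60 - 21 x^5/20 + 21 x^4/4 - 14 x^3 + 18 x^2 - 9 x + 1


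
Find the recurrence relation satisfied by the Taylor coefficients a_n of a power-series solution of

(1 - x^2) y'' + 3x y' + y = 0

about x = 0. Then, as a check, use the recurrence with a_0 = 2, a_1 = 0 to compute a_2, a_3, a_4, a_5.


Substitute y = sum_n a_n x^n.
(1 - 1 x^2) y'' contributes (n+2)(n+1) a_{n+2} - n(n-1) a_n at x^n.
3 x y'(x) contributes 3 n a_n at x^n.
y(x) contributes 1 a_n at x^n.
Matching x^n: (n+2)(n+1) a_{n+2} + (-n(n-1) + 3 n + 1) a_n = 0.
Thus a_{n+2} = (n(n-1) - 3 n - 1) / ((n+1)(n+2)) * a_n.

Check with a_0 = 2, a_1 = 0 (apply the recurrence for n = 0, 1, 2, 3): a_0 = 2, a_1 = 0, a_2 = -1, a_3 = 0, a_4 = 5/12, a_5 = 0.

a_(n+2) = (n(n-1) - 3 n - 1) / ((n+1)(n+2)) * a_n; check: a_0 = 2, a_1 = 0, a_2 = -1, a_3 = 0, a_4 = 5/12, a_5 = 0


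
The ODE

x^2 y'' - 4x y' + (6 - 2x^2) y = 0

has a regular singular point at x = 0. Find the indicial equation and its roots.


Divide by x^2 to reach normal form y'' + P_1(x) y' + P_2(x) y = 0 with P_1(x) = -4/x and P_2(x) = -2 + 6/x^2.
x = 0 is a singular point because the y'-coefficient -4/x has a pole at x = 0 and the y-coefficient -2 + 6/x^2 has a pole at x = 0.
It is a regular singular point because x P_1(x) = p(x) = -4 and x^2 P_2(x) = q(x) = 6 - 2x^2 are polynomials, hence analytic at x = 0.
p(0) = -4,  q(0) = 6.
Indicial equation: r(r-1) + p(0) r + q(0) = 0, i.e. r^2 + (p(0) - 1) r + q(0) = 0, i.e. r^2 - 5 r + 6 = 0.
Discriminant: (-5)^2 - 4(6) = 1, so r = (5 ± 1)/2.
Solving: r_1 = 3, r_2 = 2.

indicial: r^2 - 5 r + 6 = 0; roots r_1 = 3, r_2 = 2


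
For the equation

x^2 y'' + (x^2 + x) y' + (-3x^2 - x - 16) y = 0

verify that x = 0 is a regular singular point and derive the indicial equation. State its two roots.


Divide by x^2 to reach normal form y'' + P_1(x) y' + P_2(x) y = 0 with P_1(x) = 1 + 1/x and P_2(x) = -3 - 1/x - 16/x^2.
x = 0 is a singular point because the y'-coefficient 1 + 1/x has a pole at x = 0 and the y-coefficient -3 - 1/x - 16/x^2 has a pole at x = 0.
It is a regular singular point because x P_1(x) = p(x) = x + 1 and x^2 P_2(x) = q(x) = -3x^2 - x - 16 are polynomials, hence analytic at x = 0.
p(0) = 1,  q(0) = -16.
Indicial equation: r(r-1) + p(0) r + q(0) = 0, i.e. r^2 + (p(0) - 1) r + q(0) = 0, i.e. r^2 - 16 = 0.
Discriminant: (0)^2 - 4(-16) = 64, so r = (0 ± 8)/2.
Solving: r_1 = 4, r_2 = -4.

indicial: r^2 - 16 = 0; roots r_1 = 4, r_2 = -4


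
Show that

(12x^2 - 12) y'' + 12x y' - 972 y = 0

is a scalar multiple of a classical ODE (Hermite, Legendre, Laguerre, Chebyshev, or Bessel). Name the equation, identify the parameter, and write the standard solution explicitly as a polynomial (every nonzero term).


All three coefficients share the factor -12; dividing through by -12 gives  (1 - x^2) y'' - x y' + 81 y = 0.
This matches the Chebyshev equation (1 - x^2) y'' - x y' + n^2 y = 0 (note the -x y' term, not -2x y') with n^2 = 81, so n = 9; the polynomial solution is T_9(x).
With y = sum_k a_k x^k, matching x^k gives (k+2)(k+1) a_{k+2} = (k^2 - n^2) a_k = (k - 9)(k + 9) a_k. The right side vanishes at k = 9, so the series with the parity of 9 terminates at degree 9.
Standard normalization: leading coefficient of T_n is 2^(n-1), so a_9 = 2^8 = 256. Work downward with a_k = (k+1)(k+2) a_{k+2} / ((k - 9)(k + 9)):
  a_7 = (8)(9)(256) / ((7 - 9)(7 + 9)) = 18432/(-32) = -576
  a_5 = (6)(7)(-576) / ((5 - 9)(5 + 9)) = -24192/(-56) = 432
  a_3 = (4)(5)(432) / ((3 - 9)(3 + 9)) = 8640/(-72) = -120
  a_1 = (2)(3)(-120) / ((1 - 9)(1 + 9)) = -720/(-80) = 9
Hence T_9(x) = 256 x^9 - 576 x^7 + 432 x^5 - 120 x^3 + 9 x.

T_9(x); series = 256 x^9 - 576 x^7 + 432 x^5 - 120 x^3 + 9 x


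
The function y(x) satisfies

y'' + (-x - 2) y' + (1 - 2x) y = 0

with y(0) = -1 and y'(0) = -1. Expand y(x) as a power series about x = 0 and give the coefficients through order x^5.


Ansatz: y(x) = sum_{n>=0} a_n x^n, so y'(x) = sum_{n>=1} n a_n x^(n-1) and y''(x) = sum_{n>=2} n(n-1) a_n x^(n-2).
Substitute into P(x) y'' + Q(x) y' + R(x) y = 0 with P(x) = 1, Q(x) = -x - 2, R(x) = 1 - 2x, and match powers of x.
Initial conditions: a_0 = -1, a_1 = -1.
Setting the coefficient of each power of x to zero and solving order by order (substituting the coefficients already found):
  x^0: 2 a_2 - 2 a_1 + a_0 = 0  ->  2 a_2 = 2 a_1 - a_0 = -1  ->  a_2 = -1/2
  x^1: 6 a_3 - 4 a_2 - 2 a_0 = 0  ->  6 a_3 = 4 a_2 + 2 a_0 = -4  ->  a_3 = -2/3
  x^2: 12 a_4 - 6 a_3 - a_2 - 2 a_1 = 0  ->  12 a_4 = 6 a_3 + a_2 + 2 a_1 = -13/2  ->  a_4 = -13/24
  x^3: 20 a_5 - 8 a_4 - 2 a_3 - 2 a_2 = 0  ->  20 a_5 = 8 a_4 + 2 a_3 + 2 a_2 = -20/3  ->  a_5 = -1/3
Truncated series: y(x) = -1 - x - (1/2) x^2 - (2/3) x^3 - (13/24) x^4 - (1/3) x^5 + O(x^6).

a_0 = -1; a_1 = -1; a_2 = -1/2; a_3 = -2/3; a_4 = -13/24; a_5 = -1/3


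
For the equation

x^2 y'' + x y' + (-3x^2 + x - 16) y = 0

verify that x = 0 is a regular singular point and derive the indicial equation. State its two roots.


Divide by x^2 to reach normal form y'' + P_1(x) y' + P_2(x) y = 0 with P_1(x) = 1/x and P_2(x) = -3 + 1/x - 16/x^2.
x = 0 is a singular point because the y'-coefficient 1/x has a pole at x = 0 and the y-coefficient -3 + 1/x - 16/x^2 has a pole at x = 0.
It is a regular singular point because x P_1(x) = p(x) = 1 and x^2 P_2(x) = q(x) = -3x^2 + x - 16 are polynomials, hence analytic at x = 0.
p(0) = 1,  q(0) = -16.
Indicial equation: r(r-1) + p(0) r + q(0) = 0, i.e. r^2 + (p(0) - 1) r + q(0) = 0, i.e. r^2 - 16 = 0.
Discriminant: (0)^2 - 4(-16) = 64, so r = (0 ± 8)/2.
Solving: r_1 = 4, r_2 = -4.

indicial: r^2 - 16 = 0; roots r_1 = 4, r_2 = -4


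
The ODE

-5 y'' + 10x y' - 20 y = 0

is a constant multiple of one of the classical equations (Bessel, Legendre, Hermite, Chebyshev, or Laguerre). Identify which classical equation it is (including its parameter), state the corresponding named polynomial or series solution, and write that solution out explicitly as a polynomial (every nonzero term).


All three coefficients share the factor -5; dividing through by -5 gives  y'' - 2x y' + 4 y = 0.
This matches the Hermite equation y'' - 2x y' + 2n y = 0 with 2n = 4, so n = 2; the polynomial solution is H_2(x).
With y = sum_k a_k x^k, matching x^k gives (k+2)(k+1) a_{k+2} = 2(k - n) a_k = 2(k - 2) a_k. The right side vanishes at k = 2, so the series with the parity of 2 terminates at degree 2.
Standard normalization: leading coefficient of H_n is 2^n, so a_2 = 2^2 = 4. Work downward with a_k = (k+1)(k+2) a_{k+2} / (2(k - n)):
  a_0 = (1)(2)(4) / (2(0 - 2)) = 8/(-4) = -2
Hence H_2(x) = 4 x^2 - 2.

H_2(x); series = 4 x^2 - 2


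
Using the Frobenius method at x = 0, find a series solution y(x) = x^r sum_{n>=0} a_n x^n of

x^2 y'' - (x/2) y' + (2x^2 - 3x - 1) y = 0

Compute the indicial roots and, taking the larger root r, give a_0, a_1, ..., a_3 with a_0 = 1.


Write in Frobenius form y'' + (p(x)/x) y' + (q(x)/x^2) y = 0:
  p(x) = -1/2,  q(x) = 2x^2 - 3x - 1.
Indicial equation: r(r-1) + (-1/2) r + (-1) = 0 -> roots r_1 = 2, r_2 = -1/2.
Take r = r_1 = 2. Let y(x) = x^r sum_{n>=0} a_n x^n with a_0 = 1.
Substitute y = x^r sum a_n x^n and match x^{r+n}. The recurrence is
  D(n) a_n - 3 a_{n-1} + 2 a_{n-2} = 0,  where D(n) = (r+n)(r+n-1) + (-1/2)(r+n) + (-1).
  a_n = [3 a_{n-1} - 2 a_{n-2}] / D(n).
Since the indicial polynomial factors as (r - r_1)(r - r_2), D(n) = (r_1 + n - r_1)(r_1 + n - r_2) = n(n + 5/2).
Evaluating step by step (a_0 = 1):
  n = 1: D(1) = 1(1 + 5/2) = 7/2; numerator = 3(1) = 3; a_1 = (3)/(7/2) = 6/7
  n = 2: D(2) = 2(2 + 5/2) = 9; numerator = 3(6/7) - 2(1) = 4/7; a_2 = (4/7)/(9) = 4/63
  n = 3: D(3) = 3(3 + 5/2) = 33/2; numerator = 3(4/63) - 2(6/7) = -32/21; a_3 = (-32/21)/(33/2) = -64/693

r = 2; a_0 = 1; a_1 = 6/7; a_2 = 4/63; a_3 = -64/693


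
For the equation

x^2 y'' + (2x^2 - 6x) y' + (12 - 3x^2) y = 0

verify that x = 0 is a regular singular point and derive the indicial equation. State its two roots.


Divide by x^2 to reach normal form y'' + P_1(x) y' + P_2(x) y = 0 with P_1(x) = 2 - 6/x and P_2(x) = -3 + 12/x^2.
x = 0 is a singular point because the y'-coefficient 2 - 6/x has a pole at x = 0 and the y-coefficient -3 + 12/x^2 has a pole at x = 0.
It is a regular singular point because x P_1(x) = p(x) = 2x - 6 and x^2 P_2(x) = q(x) = 12 - 3x^2 are polynomials, hence analytic at x = 0.
p(0) = -6,  q(0) = 12.
Indicial equation: r(r-1) + p(0) r + q(0) = 0, i.e. r^2 + (p(0) - 1) r + q(0) = 0, i.e. r^2 - 7 r + 12 = 0.
Discriminant: (-7)^2 - 4(12) = 1, so r = (7 ± 1)/2.
Solving: r_1 = 4, r_2 = 3.

indicial: r^2 - 7 r + 12 = 0; roots r_1 = 4, r_2 = 3


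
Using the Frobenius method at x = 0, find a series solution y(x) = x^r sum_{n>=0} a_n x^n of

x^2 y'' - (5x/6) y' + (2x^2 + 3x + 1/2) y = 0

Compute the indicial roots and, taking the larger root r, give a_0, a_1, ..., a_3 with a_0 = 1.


Write in Frobenius form y'' + (p(x)/x) y' + (q(x)/x^2) y = 0:
  p(x) = -5/6,  q(x) = 2x^2 + 3x + 1/2.
Indicial equation: r(r-1) + (-5/6) r + (1/2) = 0 -> roots r_1 = 3/2, r_2 = 1/3.
Take r = r_1 = 3/2. Let y(x) = x^r sum_{n>=0} a_n x^n with a_0 = 1.
Substitute y = x^r sum a_n x^n and match x^{r+n}. The recurrence is
  D(n) a_n + 3 a_{n-1} + 2 a_{n-2} = 0,  where D(n) = (r+n)(r+n-1) + (-5/6)(r+n) + (1/2).
  a_n = [-3 a_{n-1} - 2 a_{n-2}] / D(n).
Since the indicial polynomial factors as (r - r_1)(r - r_2), D(n) = (r_1 + n - r_1)(r_1 + n - r_2) = n(n + 7/6).
Evaluating step by step (a_0 = 1):
  n = 1: D(1) = 1(1 + 7/6) = 13/6; numerator = -3(1) = -3; a_1 = (-3)/(13/6) = -18/13
  n = 2: D(2) = 2(2 + 7/6) = 19/3; numerator = -3(-18/13) - 2(1) = 28/13; a_2 = (28/13)/(19/3) = 84/247
  n = 3: D(3) = 3(3 + 7/6) = 25/2; numerator = -3(84/247) - 2(-18/13) = 432/247; a_3 = (432/247)/(25/2) = 864/6175

r = 3/2; a_0 = 1; a_1 = -18/13; a_2 = 84/247; a_3 = 864/6175


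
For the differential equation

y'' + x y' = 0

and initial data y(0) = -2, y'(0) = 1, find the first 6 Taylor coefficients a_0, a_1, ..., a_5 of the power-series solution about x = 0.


Ansatz: y(x) = sum_{n>=0} a_n x^n, so y'(x) = sum_{n>=1} n a_n x^(n-1) and y''(x) = sum_{n>=2} n(n-1) a_n x^(n-2).
Substitute into P(x) y'' + Q(x) y' + R(x) y = 0 with P(x) = 1, Q(x) = x, R(x) = 0, and match powers of x.
Initial conditions: a_0 = -2, a_1 = 1.
Setting the coefficient of each power of x to zero and solving order by order (substituting the coefficients already found):
  x^0: 2 a_2 = 0  ->  a_2 = 0
  x^1: 6 a_3 + a_1 = 0  ->  6 a_3 = -a_1 = -1  ->  a_3 = -1/6
  x^2: 12 a_4 + 2 a_2 = 0  ->  12 a_4 = -2 a_2 = 0  ->  a_4 = 0
  x^3: 20 a_5 + 3 a_3 = 0  ->  20 a_5 = -3 a_3 = 1/2  ->  a_5 = 1/40
Truncated series: y(x) = -2 + x - (1/6) x^3 + (1/40) x^5 + O(x^6).

a_0 = -2; a_1 = 1; a_2 = 0; a_3 = -1/6; a_4 = 0; a_5 = 1/40


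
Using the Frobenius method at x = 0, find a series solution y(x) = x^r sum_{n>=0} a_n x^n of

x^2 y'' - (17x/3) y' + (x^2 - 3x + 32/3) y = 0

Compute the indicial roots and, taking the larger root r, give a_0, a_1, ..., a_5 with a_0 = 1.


Write in Frobenius form y'' + (p(x)/x) y' + (q(x)/x^2) y = 0:
  p(x) = -17/3,  q(x) = x^2 - 3x + 32/3.
Indicial equation: r(r-1) + (-17/3) r + (32/3) = 0 -> roots r_1 = 4, r_2 = 8/3.
Take r = r_1 = 4. Let y(x) = x^r sum_{n>=0} a_n x^n with a_0 = 1.
Substitute y = x^r sum a_n x^n and match x^{r+n}. The recurrence is
  D(n) a_n - 3 a_{n-1} + 1 a_{n-2} = 0,  where D(n) = (r+n)(r+n-1) + (-17/3)(r+n) + (32/3).
  a_n = [3 a_{n-1} - 1 a_{n-2}] / D(n).
Since the indicial polynomial factors as (r - r_1)(r - r_2), D(n) = (r_1 + n - r_1)(r_1 + n - r_2) = n(n + 4/3).
Evaluating step by step (a_0 = 1):
  n = 1: D(1) = 1(1 + 4/3) = 7/3; numerator = 3(1) = 3; a_1 = (3)/(7/3) = 9/7
  n = 2: D(2) = 2(2 + 4/3) = 20/3; numerator = 3(9/7) - 1(1) = 20/7; a_2 = (20/7)/(20/3) = 3/7
  n = 3: D(3) = 3(3 + 4/3) = 13; numerator = 3(3/7) - 1(9/7) = 0; a_3 = (0)/(13) = 0
  n = 4: D(4) = 4(4 + 4/3) = 64/3; numerator = 3(0) - 1(3/7) = -3/7; a_4 = (-3/7)/(64/3) = -9/448
  n = 5: D(5) = 5(5 + 4/3) = 95/3; numerator = 3(-9/448) - 1(0) = -27/448; a_5 = (-27/448)/(95/3) = -81/42560

r = 4; a_0 = 1; a_1 = 9/7; a_2 = 3/7; a_3 = 0; a_4 = -9/448; a_5 = -81/42560


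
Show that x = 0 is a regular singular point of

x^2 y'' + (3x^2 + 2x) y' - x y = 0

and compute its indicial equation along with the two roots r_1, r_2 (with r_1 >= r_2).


Divide by x^2 to reach normal form y'' + P_1(x) y' + P_2(x) y = 0 with P_1(x) = 3 + 2/x and P_2(x) = -1/x.
x = 0 is a singular point because the y'-coefficient 3 + 2/x has a pole at x = 0 and the y-coefficient -1/x has a pole at x = 0.
It is a regular singular point because x P_1(x) = p(x) = 3x + 2 and x^2 P_2(x) = q(x) = -x are polynomials, hence analytic at x = 0.
p(0) = 2,  q(0) = 0.
Indicial equation: r(r-1) + p(0) r + q(0) = 0, i.e. r^2 + (p(0) - 1) r + q(0) = 0, i.e. r^2 + 1 r = 0.
Discriminant: (1)^2 - 4(0) = 1, so r = (-1 ± 1)/2.
Solving: r_1 = 0, r_2 = -1.

indicial: r^2 + 1 r = 0; roots r_1 = 0, r_2 = -1


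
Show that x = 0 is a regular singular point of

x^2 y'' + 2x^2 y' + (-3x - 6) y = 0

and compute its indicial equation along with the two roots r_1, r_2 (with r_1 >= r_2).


Divide by x^2 to reach normal form y'' + P_1(x) y' + P_2(x) y = 0 with P_1(x) = 2 and P_2(x) = -3/x - 6/x^2.
x = 0 is a singular point because the y-coefficient -3/x - 6/x^2 has a pole at x = 0.
It is a regular singular point because x P_1(x) = p(x) = 2x and x^2 P_2(x) = q(x) = -3x - 6 are polynomials, hence analytic at x = 0.
p(0) = 0,  q(0) = -6.
Indicial equation: r(r-1) + p(0) r + q(0) = 0, i.e. r^2 + (p(0) - 1) r + q(0) = 0, i.e. r^2 - 1 r - 6 = 0.
Discriminant: (-1)^2 - 4(-6) = 25, so r = (1 ± 5)/2.
Solving: r_1 = 3, r_2 = -2.

indicial: r^2 - 1 r - 6 = 0; roots r_1 = 3, r_2 = -2


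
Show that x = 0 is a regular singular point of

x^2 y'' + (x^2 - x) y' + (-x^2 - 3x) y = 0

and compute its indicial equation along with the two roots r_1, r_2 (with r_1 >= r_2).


Divide by x^2 to reach normal form y'' + P_1(x) y' + P_2(x) y = 0 with P_1(x) = 1 - 1/x and P_2(x) = -1 - 3/x.
x = 0 is a singular point because the y'-coefficient 1 - 1/x has a pole at x = 0 and the y-coefficient -1 - 3/x has a pole at x = 0.
It is a regular singular point because x P_1(x) = p(x) = x - 1 and x^2 P_2(x) = q(x) = -x^2 - 3x are polynomials, hence analytic at x = 0.
p(0) = -1,  q(0) = 0.
Indicial equation: r(r-1) + p(0) r + q(0) = 0, i.e. r^2 + (p(0) - 1) r + q(0) = 0, i.e. r^2 - 2 r = 0.
Discriminant: (-2)^2 - 4(0) = 4, so r = (2 ± 2)/2.
Solving: r_1 = 2, r_2 = 0.

indicial: r^2 - 2 r = 0; roots r_1 = 2, r_2 = 0


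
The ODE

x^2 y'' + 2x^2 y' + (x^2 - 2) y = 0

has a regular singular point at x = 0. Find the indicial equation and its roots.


Divide by x^2 to reach normal form y'' + P_1(x) y' + P_2(x) y = 0 with P_1(x) = 2 and P_2(x) = 1 - 2/x^2.
x = 0 is a singular point because the y-coefficient 1 - 2/x^2 has a pole at x = 0.
It is a regular singular point because x P_1(x) = p(x) = 2x and x^2 P_2(x) = q(x) = x^2 - 2 are polynomials, hence analytic at x = 0.
p(0) = 0,  q(0) = -2.
Indicial equation: r(r-1) + p(0) r + q(0) = 0, i.e. r^2 + (p(0) - 1) r + q(0) = 0, i.e. r^2 - 1 r - 2 = 0.
Discriminant: (-1)^2 - 4(-2) = 9, so r = (1 ± 3)/2.
Solving: r_1 = 2, r_2 = -1.

indicial: r^2 - 1 r - 2 = 0; roots r_1 = 2, r_2 = -1


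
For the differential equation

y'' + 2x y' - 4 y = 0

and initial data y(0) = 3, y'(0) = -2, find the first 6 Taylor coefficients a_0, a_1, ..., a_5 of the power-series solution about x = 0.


Ansatz: y(x) = sum_{n>=0} a_n x^n, so y'(x) = sum_{n>=1} n a_n x^(n-1) and y''(x) = sum_{n>=2} n(n-1) a_n x^(n-2).
Substitute into P(x) y'' + Q(x) y' + R(x) y = 0 with P(x) = 1, Q(x) = 2x, R(x) = -4, and match powers of x.
Initial conditions: a_0 = 3, a_1 = -2.
Setting the coefficient of each power of x to zero and solving order by order (substituting the coefficients already found):
  x^0: 2 a_2 - 4 a_0 = 0  ->  2 a_2 = 4 a_0 = 12  ->  a_2 = 6
  x^1: 6 a_3 - 2 a_1 = 0  ->  6 a_3 = 2 a_1 = -4  ->  a_3 = -2/3
  x^2: 12 a_4 = 0  ->  a_4 = 0
  x^3: 20 a_5 + 2 a_3 = 0  ->  20 a_5 = -2 a_3 = 4/3  ->  a_5 = 1/15
Truncated series: y(x) = 3 - 2 x + 6 x^2 - (2/3) x^3 + (1/15) x^5 + O(x^6).

a_0 = 3; a_1 = -2; a_2 = 6; a_3 = -2/3; a_4 = 0; a_5 = 1/15


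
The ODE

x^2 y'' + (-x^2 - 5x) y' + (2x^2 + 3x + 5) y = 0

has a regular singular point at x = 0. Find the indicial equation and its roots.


Divide by x^2 to reach normal form y'' + P_1(x) y' + P_2(x) y = 0 with P_1(x) = -1 - 5/x and P_2(x) = 2 + 3/x + 5/x^2.
x = 0 is a singular point because the y'-coefficient -1 - 5/x has a pole at x = 0 and the y-coefficient 2 + 3/x + 5/x^2 has a pole at x = 0.
It is a regular singular point because x P_1(x) = p(x) = -x - 5 and x^2 P_2(x) = q(x) = 2x^2 + 3x + 5 are polynomials, hence analytic at x = 0.
p(0) = -5,  q(0) = 5.
Indicial equation: r(r-1) + p(0) r + q(0) = 0, i.e. r^2 + (p(0) - 1) r + q(0) = 0, i.e. r^2 - 6 r + 5 = 0.
Discriminant: (-6)^2 - 4(5) = 16, so r = (6 ± 4)/2.
Solving: r_1 = 5, r_2 = 1.

indicial: r^2 - 6 r + 5 = 0; roots r_1 = 5, r_2 = 1


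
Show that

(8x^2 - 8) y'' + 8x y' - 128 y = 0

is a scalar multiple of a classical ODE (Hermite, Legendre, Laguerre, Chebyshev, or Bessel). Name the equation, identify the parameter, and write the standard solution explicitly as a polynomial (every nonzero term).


All three coefficients share the factor -8; dividing through by -8 gives  (1 - x^2) y'' - x y' + 16 y = 0.
This matches the Chebyshev equation (1 - x^2) y'' - x y' + n^2 y = 0 (note the -x y' term, not -2x y') with n^2 = 16, so n = 4; the polynomial solution is T_4(x).
With y = sum_k a_k x^k, matching x^k gives (k+2)(k+1) a_{k+2} = (k^2 - n^2) a_k = (k - 4)(k + 4) a_k. The right side vanishes at k = 4, so the series with the parity of 4 terminates at degree 4.
Standard normalization: leading coefficient of T_n is 2^(n-1), so a_4 = 2^3 = 8. Work downward with a_k = (k+1)(k+2) a_{k+2} / ((k - 4)(k + 4)):
  a_2 = (3)(4)(8) / ((2 - 4)(2 + 4)) = 96/(-12) = -8
  a_0 = (1)(2)(-8) / ((0 - 4)(0 + 4)) = -16/(-16) = 1
Hence T_4(x) = 8 x^4 - 8 x^2 + 1.

T_4(x); series = 8 x^4 - 8 x^2 + 1


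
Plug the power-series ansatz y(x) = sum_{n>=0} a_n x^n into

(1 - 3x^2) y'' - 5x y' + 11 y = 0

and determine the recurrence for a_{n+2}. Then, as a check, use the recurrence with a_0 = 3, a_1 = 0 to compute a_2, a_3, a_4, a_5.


Substitute y = sum_n a_n x^n.
(1 - 3 x^2) y'' contributes (n+2)(n+1) a_{n+2} - 3 n(n-1) a_n at x^n.
-5 x y'(x) contributes -5 n a_n at x^n.
11 y(x) contributes 11 a_n at x^n.
Matching x^n: (n+2)(n+1) a_{n+2} + (-3 n(n-1) - 5 n + 11) a_n = 0.
Thus a_{n+2} = (3 n(n-1) + 5 n - 11) / ((n+1)(n+2)) * a_n.

Check with a_0 = 3, a_1 = 0 (apply the recurrence for n = 0, 1, 2, 3): a_0 = 3, a_1 = 0, a_2 = -33/2, a_3 = 0, a_4 = -55/8, a_5 = 0.

a_(n+2) = (3 n(n-1) + 5 n - 11) / ((n+1)(n+2)) * a_n; check: a_0 = 3, a_1 = 0, a_2 = -33/2, a_3 = 0, a_4 = -55/8, a_5 = 0


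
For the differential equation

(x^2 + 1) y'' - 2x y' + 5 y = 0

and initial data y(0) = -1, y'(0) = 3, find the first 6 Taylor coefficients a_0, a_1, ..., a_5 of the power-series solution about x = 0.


Ansatz: y(x) = sum_{n>=0} a_n x^n, so y'(x) = sum_{n>=1} n a_n x^(n-1) and y''(x) = sum_{n>=2} n(n-1) a_n x^(n-2).
Substitute into P(x) y'' + Q(x) y' + R(x) y = 0 with P(x) = x^2 + 1, Q(x) = -2x, R(x) = 5, and match powers of x.
Initial conditions: a_0 = -1, a_1 = 3.
Setting the coefficient of each power of x to zero and solving order by order (substituting the coefficients already found):
  x^0: 2 a_2 + 5 a_0 = 0  ->  2 a_2 = -5 a_0 = 5  ->  a_2 = 5/2
  x^1: 6 a_3 + 3 a_1 = 0  ->  6 a_3 = -3 a_1 = -9  ->  a_3 = -3/2
  x^2: 12 a_4 + 3 a_2 = 0  ->  12 a_4 = -3 a_2 = -15/2  ->  a_4 = -5/8
  x^3: 20 a_5 + 5 a_3 = 0  ->  20 a_5 = -5 a_3 = 15/2  ->  a_5 = 3/8
Truncated series: y(x) = -1 + 3 x + (5/2) x^2 - (3/2) x^3 - (5/8) x^4 + (3/8) x^5 + O(x^6).

a_0 = -1; a_1 = 3; a_2 = 5/2; a_3 = -3/2; a_4 = -5/8; a_5 = 3/8


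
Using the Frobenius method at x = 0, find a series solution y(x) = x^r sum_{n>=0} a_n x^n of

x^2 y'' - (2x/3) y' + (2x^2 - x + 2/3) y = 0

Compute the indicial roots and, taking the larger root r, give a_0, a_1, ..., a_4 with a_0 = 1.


Write in Frobenius form y'' + (p(x)/x) y' + (q(x)/x^2) y = 0:
  p(x) = -2/3,  q(x) = 2x^2 - x + 2/3.
Indicial equation: r(r-1) + (-2/3) r + (2/3) = 0 -> roots r_1 = 1, r_2 = 2/3.
Take r = r_1 = 1. Let y(x) = x^r sum_{n>=0} a_n x^n with a_0 = 1.
Substitute y = x^r sum a_n x^n and match x^{r+n}. The recurrence is
  D(n) a_n - 1 a_{n-1} + 2 a_{n-2} = 0,  where D(n) = (r+n)(r+n-1) + (-2/3)(r+n) + (2/3).
  a_n = [1 a_{n-1} - 2 a_{n-2}] / D(n).
Since the indicial polynomial factors as (r - r_1)(r - r_2), D(n) = (r_1 + n - r_1)(r_1 + n - r_2) = n(n + 1/3).
Evaluating step by step (a_0 = 1):
  n = 1: D(1) = 1(1 + 1/3) = 4/3; numerator = 1(1) = 1; a_1 = (1)/(4/3) = 3/4
  n = 2: D(2) = 2(2 + 1/3) = 14/3; numerator = 1(3/4) - 2(1) = -5/4; a_2 = (-5/4)/(14/3) = -15/56
  n = 3: D(3) = 3(3 + 1/3) = 10; numerator = 1(-15/56) - 2(3/4) = -99/56; a_3 = (-99/56)/(10) = -99/560
  n = 4: D(4) = 4(4 + 1/3) = 52/3; numerator = 1(-99/560) - 2(-15/56) = 201/560; a_4 = (201/560)/(52/3) = 603/29120

r = 1; a_0 = 1; a_1 = 3/4; a_2 = -15/56; a_3 = -99/560; a_4 = 603/29120


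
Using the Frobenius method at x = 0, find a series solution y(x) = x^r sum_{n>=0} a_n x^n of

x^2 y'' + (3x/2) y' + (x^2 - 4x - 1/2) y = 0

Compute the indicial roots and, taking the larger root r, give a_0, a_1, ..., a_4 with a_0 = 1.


Write in Frobenius form y'' + (p(x)/x) y' + (q(x)/x^2) y = 0:
  p(x) = 3/2,  q(x) = x^2 - 4x - 1/2.
Indicial equation: r(r-1) + (3/2) r + (-1/2) = 0 -> roots r_1 = 1/2, r_2 = -1.
Take r = r_1 = 1/2. Let y(x) = x^r sum_{n>=0} a_n x^n with a_0 = 1.
Substitute y = x^r sum a_n x^n and match x^{r+n}. The recurrence is
  D(n) a_n - 4 a_{n-1} + 1 a_{n-2} = 0,  where D(n) = (r+n)(r+n-1) + (3/2)(r+n) + (-1/2).
  a_n = [4 a_{n-1} - 1 a_{n-2}] / D(n).
Since the indicial polynomial factors as (r - r_1)(r - r_2), D(n) = (r_1 + n - r_1)(r_1 + n - r_2) = n(n + 3/2).
Evaluating step by step (a_0 = 1):
  n = 1: D(1) = 1(1 + 3/2) = 5/2; numerator = 4(1) = 4; a_1 = (4)/(5/2) = 8/5
  n = 2: D(2) = 2(2 + 3/2) = 7; numerator = 4(8/5) - 1(1) = 27/5; a_2 = (27/5)/(7) = 27/35
  n = 3: D(3) = 3(3 + 3/2) = 27/2; numerator = 4(27/35) - 1(8/5) = 52/35; a_3 = (52/35)/(27/2) = 104/945
  n = 4: D(4) = 4(4 + 3/2) = 22; numerator = 4(104/945) - 1(27/35) = -313/945; a_4 = (-313/945)/(22) = -313/20790

r = 1/2; a_0 = 1; a_1 = 8/5; a_2 = 27/35; a_3 = 104/945; a_4 = -313/20790


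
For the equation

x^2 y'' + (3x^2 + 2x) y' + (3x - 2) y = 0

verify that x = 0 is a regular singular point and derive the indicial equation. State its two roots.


Divide by x^2 to reach normal form y'' + P_1(x) y' + P_2(x) y = 0 with P_1(x) = 3 + 2/x and P_2(x) = 3/x - 2/x^2.
x = 0 is a singular point because the y'-coefficient 3 + 2/x has a pole at x = 0 and the y-coefficient 3/x - 2/x^2 has a pole at x = 0.
It is a regular singular point because x P_1(x) = p(x) = 3x + 2 and x^2 P_2(x) = q(x) = 3x - 2 are polynomials, hence analytic at x = 0.
p(0) = 2,  q(0) = -2.
Indicial equation: r(r-1) + p(0) r + q(0) = 0, i.e. r^2 + (p(0) - 1) r + q(0) = 0, i.e. r^2 + 1 r - 2 = 0.
Discriminant: (1)^2 - 4(-2) = 9, so r = (-1 ± 3)/2.
Solving: r_1 = 1, r_2 = -2.

indicial: r^2 + 1 r - 2 = 0; roots r_1 = 1, r_2 = -2


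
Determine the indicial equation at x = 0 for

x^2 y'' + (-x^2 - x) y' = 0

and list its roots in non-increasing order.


Divide by x^2 to reach normal form y'' + P_1(x) y' + P_2(x) y = 0 with P_1(x) = -1 - 1/x and P_2(x) = 0.
x = 0 is a singular point because the y'-coefficient -1 - 1/x has a pole at x = 0.
It is a regular singular point because x P_1(x) = p(x) = -x - 1 and x^2 P_2(x) = q(x) = 0 are polynomials, hence analytic at x = 0.
p(0) = -1,  q(0) = 0.
Indicial equation: r(r-1) + p(0) r + q(0) = 0, i.e. r^2 + (p(0) - 1) r + q(0) = 0, i.e. r^2 - 2 r = 0.
Discriminant: (-2)^2 - 4(0) = 4, so r = (2 ± 2)/2.
Solving: r_1 = 2, r_2 = 0.

indicial: r^2 - 2 r = 0; roots r_1 = 2, r_2 = 0


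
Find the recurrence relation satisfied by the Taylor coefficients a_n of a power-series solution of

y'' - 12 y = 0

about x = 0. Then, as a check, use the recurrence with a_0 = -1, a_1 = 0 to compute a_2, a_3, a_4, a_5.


Substitute y = sum_n a_n x^n into y'' + (const) y = 0.
y''(x) = sum_{n>=0} (n+2)(n+1) a_{n+2} x^n.
The ODE becomes sum_n [(n+2)(n+1) a_{n+2} - 12 a_n] x^n = 0.
Setting each coefficient to zero gives the recurrence:
  (n+2)(n+1) a_{n+2} - 12 a_n = 0,
  a_{n+2} = 12 / ((n+1)(n+2)) a_n.

Check with a_0 = -1, a_1 = 0 (apply the recurrence for n = 0, 1, 2, 3): a_0 = -1, a_1 = 0, a_2 = -6, a_3 = 0, a_4 = -6, a_5 = 0.

a_{n+2} = 12/((n+1)(n+2)) * a_n; check: a_0 = -1, a_1 = 0, a_2 = -6, a_3 = 0, a_4 = -6, a_5 = 0


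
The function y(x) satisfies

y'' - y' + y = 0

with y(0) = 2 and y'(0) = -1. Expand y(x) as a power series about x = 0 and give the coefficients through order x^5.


Ansatz: y(x) = sum_{n>=0} a_n x^n, so y'(x) = sum_{n>=1} n a_n x^(n-1) and y''(x) = sum_{n>=2} n(n-1) a_n x^(n-2).
Substitute into P(x) y'' + Q(x) y' + R(x) y = 0 with P(x) = 1, Q(x) = -1, R(x) = 1, and match powers of x.
Initial conditions: a_0 = 2, a_1 = -1.
Setting the coefficient of each power of x to zero and solving order by order (substituting the coefficients already found):
  x^0: 2 a_2 - a_1 + a_0 = 0  ->  2 a_2 = a_1 - a_0 = -3  ->  a_2 = -3/2
  x^1: 6 a_3 - 2 a_2 + a_1 = 0  ->  6 a_3 = 2 a_2 - a_1 = -2  ->  a_3 = -1/3
  x^2: 12 a_4 - 3 a_3 + a_2 = 0  ->  12 a_4 = 3 a_3 - a_2 = 1/2  ->  a_4 = 1/24
  x^3: 20 a_5 - 4 a_4 + a_3 = 0  ->  20 a_5 = 4 a_4 - a_3 = 1/2  ->  a_5 = 1/40
Truncated series: y(x) = 2 - x - (3/2) x^2 - (1/3) x^3 + (1/24) x^4 + (1/40) x^5 + O(x^6).

a_0 = 2; a_1 = -1; a_2 = -3/2; a_3 = -1/3; a_4 = 1/24; a_5 = 1/40


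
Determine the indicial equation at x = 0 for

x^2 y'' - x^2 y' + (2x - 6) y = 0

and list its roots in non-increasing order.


Divide by x^2 to reach normal form y'' + P_1(x) y' + P_2(x) y = 0 with P_1(x) = -1 and P_2(x) = 2/x - 6/x^2.
x = 0 is a singular point because the y-coefficient 2/x - 6/x^2 has a pole at x = 0.
It is a regular singular point because x P_1(x) = p(x) = -x and x^2 P_2(x) = q(x) = 2x - 6 are polynomials, hence analytic at x = 0.
p(0) = 0,  q(0) = -6.
Indicial equation: r(r-1) + p(0) r + q(0) = 0, i.e. r^2 + (p(0) - 1) r + q(0) = 0, i.e. r^2 - 1 r - 6 = 0.
Discriminant: (-1)^2 - 4(-6) = 25, so r = (1 ± 5)/2.
Solving: r_1 = 3, r_2 = -2.

indicial: r^2 - 1 r - 6 = 0; roots r_1 = 3, r_2 = -2


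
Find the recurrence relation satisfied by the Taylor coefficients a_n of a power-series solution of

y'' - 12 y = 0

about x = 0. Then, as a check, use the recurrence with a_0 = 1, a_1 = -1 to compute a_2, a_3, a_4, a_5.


Substitute y = sum_n a_n x^n into y'' + (const) y = 0.
y''(x) = sum_{n>=0} (n+2)(n+1) a_{n+2} x^n.
The ODE becomes sum_n [(n+2)(n+1) a_{n+2} - 12 a_n] x^n = 0.
Setting each coefficient to zero gives the recurrence:
  (n+2)(n+1) a_{n+2} - 12 a_n = 0,
  a_{n+2} = 12 / ((n+1)(n+2)) a_n.

Check with a_0 = 1, a_1 = -1 (apply the recurrence for n = 0, 1, 2, 3): a_0 = 1, a_1 = -1, a_2 = 6, a_3 = -2, a_4 = 6, a_5 = -6/5.

a_{n+2} = 12/((n+1)(n+2)) * a_n; check: a_0 = 1, a_1 = -1, a_2 = 6, a_3 = -2, a_4 = 6, a_5 = -6/5


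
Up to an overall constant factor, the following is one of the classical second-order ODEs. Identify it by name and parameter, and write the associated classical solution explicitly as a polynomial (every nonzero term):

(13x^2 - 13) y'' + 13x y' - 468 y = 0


All three coefficients share the factor -13; dividing through by -13 gives  (1 - x^2) y'' - x y' + 36 y = 0.
This matches the Chebyshev equation (1 - x^2) y'' - x y' + n^2 y = 0 (note the -x y' term, not -2x y') with n^2 = 36, so n = 6; the polynomial solution is T_6(x).
With y = sum_k a_k x^k, matching x^k gives (k+2)(k+1) a_{k+2} = (k^2 - n^2) a_k = (k - 6)(k + 6) a_k. The right side vanishes at k = 6, so the series with the parity of 6 terminates at degree 6.
Standard normalization: leading coefficient of T_n is 2^(n-1), so a_6 = 2^5 = 32. Work downward with a_k = (k+1)(k+2) a_{k+2} / ((k - 6)(k + 6)):
  a_4 = (5)(6)(32) / ((4 - 6)(4 + 6)) = 960/(-20) = -48
  a_2 = (3)(4)(-48) / ((2 - 6)(2 + 6)) = -576/(-32) = 18
  a_0 = (1)(2)(18) / ((0 - 6)(0 + 6)) = 36/(-36) = -1
Hence T_6(x) = 32 x^6 - 48 x^4 + 18 x^2 - 1.

T_6(x); series = 32 x^6 - 48 x^4 + 18 x^2 - 1
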